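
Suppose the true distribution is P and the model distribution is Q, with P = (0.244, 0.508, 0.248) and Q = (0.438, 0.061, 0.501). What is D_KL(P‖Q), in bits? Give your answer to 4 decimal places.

1.0959 bits

D(P‖Q) = Σ p·log₂(p/q).
  0.244·log₂(0.244/0.438) = -0.20595
  0.508·log₂(0.508/0.061) = 1.55344
  0.248·log₂(0.248/0.501) = -0.25159
D(P‖Q) = 1.0959 bits.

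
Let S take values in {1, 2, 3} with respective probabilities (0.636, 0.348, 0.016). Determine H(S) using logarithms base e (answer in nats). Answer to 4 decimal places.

0.7213 nats

H(S) = −Σ p·ln p.
  −(0.636)·ln(0.636) = 0.28783
  −(0.348)·ln(0.348) = 0.36733
  −(0.016)·ln(0.016) = 0.06616
Sum: 0.28783 + 0.36733 + 0.06616 = 0.7213 nats.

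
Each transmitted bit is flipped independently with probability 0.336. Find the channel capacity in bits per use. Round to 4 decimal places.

0.0791 bits

Binary symmetric channel: C = 1 − h₂(ε) where h₂ is the binary entropy function.
h₂(0.336) = −0.336·log₂0.336 − 0.664·log₂0.664 = 0.9209.
C = 1 − 0.9209 = 0.0791 bits per channel use.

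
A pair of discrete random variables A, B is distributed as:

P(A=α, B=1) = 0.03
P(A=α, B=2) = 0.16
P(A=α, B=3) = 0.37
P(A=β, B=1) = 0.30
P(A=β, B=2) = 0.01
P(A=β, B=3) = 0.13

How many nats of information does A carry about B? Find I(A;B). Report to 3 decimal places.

0.261 nats

Marginals: p(A) = (0.5600, 0.4400), p(B) = (0.3300, 0.1700, 0.5000).
I(A;B) = Σ p(x,y)·ln[p(x,y)/(p(x)p(y))].
  (α,1): 0.03·ln(0.1623) = -0.0545
  (α,2): 0.16·ln(1.6807) = 0.0831
  (α,3): 0.37·ln(1.3214) = 0.1031
  (β,1): 0.30·ln(2.0661) = 0.2177
  (β,2): 0.01·ln(0.1337) = -0.0201
  (β,3): 0.13·ln(0.5909) = -0.0684
Sum = 0.261 nats.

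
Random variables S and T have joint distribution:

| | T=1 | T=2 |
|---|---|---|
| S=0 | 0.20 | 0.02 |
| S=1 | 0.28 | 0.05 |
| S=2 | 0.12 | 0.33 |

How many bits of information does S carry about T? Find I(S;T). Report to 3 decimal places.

Marginals: p(S) = (0.2200, 0.3300, 0.4500), p(T) = (0.6000, 0.4000).
I(S;T) = Σ p(x,y)·log₂[p(x,y)/(p(x)p(y))].
  (0,1): 0.20·log₂(1.5152) = 0.1199
  (0,2): 0.02·log₂(0.2273) = -0.0428
  (1,1): 0.28·log₂(1.4141) = 0.1400
  (1,2): 0.05·log₂(0.3788) = -0.0700
  (2,1): 0.12·log₂(0.4444) = -0.1404
  (2,2): 0.33·log₂(1.8333) = 0.2886
Sum = 0.295 bits.

0.295 bits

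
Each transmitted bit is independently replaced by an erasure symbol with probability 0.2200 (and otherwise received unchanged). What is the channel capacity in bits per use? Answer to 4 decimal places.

0.7800 bits

Binary erasure channel: capacity C = 1 − ε.
C = 1 − 0.2200 = 0.7800 bits per channel use.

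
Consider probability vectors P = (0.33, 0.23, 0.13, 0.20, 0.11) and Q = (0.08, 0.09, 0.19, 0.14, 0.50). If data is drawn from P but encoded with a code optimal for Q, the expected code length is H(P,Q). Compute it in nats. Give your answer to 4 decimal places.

H(P,Q) = −Σ p·ln q.
  −0.33·ln(0.08) = 0.83349
  −0.23·ln(0.09) = 0.55383
  −0.13·ln(0.19) = 0.21590
  −0.20·ln(0.14) = 0.39322
  −0.11·ln(0.50) = 0.07625
H(P,Q) = 2.0727 nats.

2.0727 nats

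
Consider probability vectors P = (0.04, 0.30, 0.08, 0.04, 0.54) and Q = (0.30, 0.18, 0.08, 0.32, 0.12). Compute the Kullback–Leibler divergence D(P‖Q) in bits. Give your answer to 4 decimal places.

D(P‖Q) = Σ p·log₂(p/q).
  0.04·log₂(0.04/0.30) = -0.11628
  0.30·log₂(0.30/0.18) = 0.22109
  0.08·log₂(0.08/0.08) = 0.00000
  0.04·log₂(0.04/0.32) = -0.12000
  0.54·log₂(0.54/0.12) = 1.17176
D(P‖Q) = 1.1566 bits.

1.1566 bits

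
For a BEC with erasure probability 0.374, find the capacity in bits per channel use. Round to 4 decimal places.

Binary erasure channel: capacity C = 1 − ε.
C = 1 − 0.374 = 0.6260 bits per channel use.

0.6260 bits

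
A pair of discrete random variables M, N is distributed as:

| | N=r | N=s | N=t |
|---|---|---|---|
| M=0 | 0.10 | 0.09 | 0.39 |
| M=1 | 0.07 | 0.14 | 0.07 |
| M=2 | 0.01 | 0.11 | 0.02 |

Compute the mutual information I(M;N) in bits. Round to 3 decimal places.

Marginals: p(M) = (0.5800, 0.2800, 0.1400), p(N) = (0.1800, 0.3400, 0.4800).
I(M;N) = Σ p(x,y)·log₂[p(x,y)/(p(x)p(y))].
  (0,r): 0.10·log₂(0.9579) = -0.0062
  (0,s): 0.09·log₂(0.4564) = -0.1018
  (0,t): 0.39·log₂(1.4009) = 0.1897
  (1,r): 0.07·log₂(1.3889) = 0.0332
  (1,s): 0.14·log₂(1.4706) = 0.0779
  (1,t): 0.07·log₂(0.5208) = -0.0659
  (2,r): 0.01·log₂(0.3968) = -0.0133
  (2,s): 0.11·log₂(2.3109) = 0.1329
  (2,t): 0.02·log₂(0.2976) = -0.0350
Sum = 0.211 bits.

0.211 bits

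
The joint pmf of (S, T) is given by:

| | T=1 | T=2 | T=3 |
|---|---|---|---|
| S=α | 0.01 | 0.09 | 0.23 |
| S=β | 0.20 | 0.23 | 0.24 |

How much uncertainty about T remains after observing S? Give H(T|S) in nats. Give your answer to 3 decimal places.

Chain rule: H(T|S) = H(S,T) − H(S).
Marginals: p(S) = (0.3300, 0.6700), p(T) = (0.2100, 0.3200, 0.4700).
H(S,T) = 1.6032 nats; H(S) = 0.6342 nats.
H(T|S) = 1.6032 − 0.6342 = 0.969 nats.

0.969 nats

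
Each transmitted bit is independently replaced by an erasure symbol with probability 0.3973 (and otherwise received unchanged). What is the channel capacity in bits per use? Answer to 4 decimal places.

0.6027 bits

Binary erasure channel: capacity C = 1 − ε.
C = 1 − 0.3973 = 0.6027 bits per channel use.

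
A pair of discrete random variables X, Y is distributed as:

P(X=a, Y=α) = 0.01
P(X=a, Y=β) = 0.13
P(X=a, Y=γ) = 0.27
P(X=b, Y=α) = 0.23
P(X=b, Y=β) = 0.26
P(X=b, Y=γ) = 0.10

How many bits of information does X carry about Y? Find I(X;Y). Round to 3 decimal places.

0.247 bits

Marginals: p(X) = (0.4100, 0.5900), p(Y) = (0.2400, 0.3900, 0.3700).
I(X;Y) = Σ p(x,y)·log₂[p(x,y)/(p(x)p(y))].
  (a,α): 0.01·log₂(0.1016) = -0.0330
  (a,β): 0.13·log₂(0.8130) = -0.0388
  (a,γ): 0.27·log₂(1.7798) = 0.2246
  (b,α): 0.23·log₂(1.6243) = 0.1610
  (b,β): 0.26·log₂(1.1299) = 0.0458
  (b,γ): 0.10·log₂(0.4581) = -0.1126
Sum = 0.247 bits.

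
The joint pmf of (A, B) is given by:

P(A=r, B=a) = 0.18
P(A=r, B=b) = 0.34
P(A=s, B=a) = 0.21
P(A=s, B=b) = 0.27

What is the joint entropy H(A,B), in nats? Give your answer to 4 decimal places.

H(A,B) = −Σ p(x,y)·ln p(x,y) over all 4 cells.
  cell (r,a): −0.18·ln0.18 = 0.30866
  cell (r,b): −0.34·ln0.34 = 0.36680
  cell (s,a): −0.21·ln0.21 = 0.32774
  cell (s,b): −0.27·ln0.27 = 0.35352
Sum = 1.3567 nats.

1.3567 nats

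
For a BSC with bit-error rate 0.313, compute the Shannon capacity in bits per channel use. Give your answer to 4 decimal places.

Binary symmetric channel: C = 1 − h₂(ε) where h₂ is the binary entropy function.
h₂(0.313) = −0.313·log₂0.313 − 0.687·log₂0.687 = 0.8966.
C = 1 − 0.8966 = 0.1034 bits per channel use.

0.1034 bits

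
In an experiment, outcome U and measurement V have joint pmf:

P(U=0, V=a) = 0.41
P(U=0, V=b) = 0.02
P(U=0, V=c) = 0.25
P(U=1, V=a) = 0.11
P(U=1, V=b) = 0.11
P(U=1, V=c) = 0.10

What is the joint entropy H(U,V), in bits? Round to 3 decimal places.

2.173 bits

H(U,V) = −Σ p(x,y)·log₂ p(x,y) over all 6 cells.
  cell (0,a): −0.41·log₂0.41 = 0.5274
  cell (0,b): −0.02·log₂0.02 = 0.1129
  cell (0,c): −0.25·log₂0.25 = 0.5000
  cell (1,a): −0.11·log₂0.11 = 0.3503
  cell (1,b): −0.11·log₂0.11 = 0.3503
  cell (1,c): −0.10·log₂0.10 = 0.3322
Sum = 2.173 bits.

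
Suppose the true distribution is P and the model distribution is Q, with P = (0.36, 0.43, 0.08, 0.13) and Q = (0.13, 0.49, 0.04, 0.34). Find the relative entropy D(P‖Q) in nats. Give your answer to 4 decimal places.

0.2410 nats

D(P‖Q) = Σ p·ln(p/q).
  0.36·ln(0.36/0.13) = 0.36669
  0.43·ln(0.43/0.49) = -0.05617
  0.08·ln(0.08/0.04) = 0.05545
  0.13·ln(0.13/0.34) = -0.12498
D(P‖Q) = 0.2410 nats.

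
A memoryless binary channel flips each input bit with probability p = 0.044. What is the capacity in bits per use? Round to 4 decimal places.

0.7397 bits

Binary symmetric channel: C = 1 − h₂(ε) where h₂ is the binary entropy function.
h₂(0.044) = −0.044·log₂0.044 − 0.956·log₂0.956 = 0.2603.
C = 1 − 0.2603 = 0.7397 bits per channel use.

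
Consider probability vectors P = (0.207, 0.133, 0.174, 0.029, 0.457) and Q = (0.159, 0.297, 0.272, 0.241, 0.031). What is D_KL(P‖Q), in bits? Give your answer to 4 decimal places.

1.4979 bits

D(P‖Q) = Σ p·log₂(p/q).
  0.207·log₂(0.207/0.159) = 0.07879
  0.133·log₂(0.133/0.297) = -0.15415
  0.174·log₂(0.174/0.272) = -0.11215
  0.029·log₂(0.029/0.241) = -0.08859
  0.457·log₂(0.457/0.031) = 1.77401
D(P‖Q) = 1.4979 bits.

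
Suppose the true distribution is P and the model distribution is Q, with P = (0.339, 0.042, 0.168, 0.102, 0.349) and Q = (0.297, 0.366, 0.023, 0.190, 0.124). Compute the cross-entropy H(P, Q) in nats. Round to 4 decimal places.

1.9854 nats

H(P,Q) = −Σ p·ln q.
  −0.339·ln(0.297) = 0.41155
  −0.042·ln(0.366) = 0.04222
  −0.168·ln(0.023) = 0.63374
  −0.102·ln(0.190) = 0.16939
  −0.349·ln(0.124) = 0.72853
H(P,Q) = 1.9854 nats.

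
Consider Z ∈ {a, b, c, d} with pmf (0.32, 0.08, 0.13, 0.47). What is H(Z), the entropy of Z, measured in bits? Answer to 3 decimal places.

1.712 bits

H(Z) = −Σ p·log₂ p.
  −(0.32)·log₂(0.32) = 0.5260
  −(0.08)·log₂(0.08) = 0.2915
  −(0.13)·log₂(0.13) = 0.3826
  −(0.47)·log₂(0.47) = 0.5120
Sum: 0.5260 + 0.2915 + 0.3826 + 0.5120 = 1.712 bits.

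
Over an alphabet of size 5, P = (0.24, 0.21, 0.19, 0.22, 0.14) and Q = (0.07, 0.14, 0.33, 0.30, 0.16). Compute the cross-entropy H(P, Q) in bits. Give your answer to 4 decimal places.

2.5726 bits

H(P,Q) = −Σ p·log₂ q.
  −0.24·log₂(0.07) = 0.92076
  −0.21·log₂(0.14) = 0.59567
  −0.19·log₂(0.33) = 0.30390
  −0.22·log₂(0.30) = 0.38213
  −0.14·log₂(0.16) = 0.37014
H(P,Q) = 2.5726 bits.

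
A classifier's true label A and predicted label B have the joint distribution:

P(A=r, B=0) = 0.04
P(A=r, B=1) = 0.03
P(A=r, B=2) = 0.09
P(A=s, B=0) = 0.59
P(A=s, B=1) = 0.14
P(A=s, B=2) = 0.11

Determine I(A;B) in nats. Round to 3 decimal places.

Marginals: p(A) = (0.1600, 0.8400), p(B) = (0.6300, 0.1700, 0.2000).
I(A;B) = H(A) + H(B) − H(A,B).
H(A) = 0.4397, H(B) = 0.9142, H(A,B) = 1.2800.
I(A;B) = 0.4397 + 0.9142 − 1.2800 = 0.074 nats.

0.074 nats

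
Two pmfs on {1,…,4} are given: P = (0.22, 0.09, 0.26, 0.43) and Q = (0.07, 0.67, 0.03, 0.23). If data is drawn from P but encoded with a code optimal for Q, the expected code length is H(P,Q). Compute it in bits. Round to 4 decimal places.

3.1231 bits

H(P,Q) = −Σ p·log₂ q.
  −0.22·log₂(0.07) = 0.84403
  −0.09·log₂(0.67) = 0.05200
  −0.26·log₂(0.03) = 1.31531
  −0.43·log₂(0.23) = 0.91173
H(P,Q) = 3.1231 bits.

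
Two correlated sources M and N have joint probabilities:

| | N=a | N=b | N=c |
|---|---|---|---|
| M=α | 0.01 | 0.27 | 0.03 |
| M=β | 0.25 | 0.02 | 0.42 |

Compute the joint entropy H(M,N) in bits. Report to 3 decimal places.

H(M,N) = −Σ p(x,y)·log₂ p(x,y) over all 6 cells.
  cell (α,a): −0.01·log₂0.01 = 0.0664
  cell (α,b): −0.27·log₂0.27 = 0.5100
  cell (α,c): −0.03·log₂0.03 = 0.1518
  cell (β,a): −0.25·log₂0.25 = 0.5000
  cell (β,b): −0.02·log₂0.02 = 0.1129
  cell (β,c): −0.42·log₂0.42 = 0.5256
Sum = 1.867 bits.

1.867 bits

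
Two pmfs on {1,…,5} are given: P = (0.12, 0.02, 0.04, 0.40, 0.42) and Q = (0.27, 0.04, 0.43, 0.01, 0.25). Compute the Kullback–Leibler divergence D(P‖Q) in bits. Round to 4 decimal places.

2.1457 bits

D(P‖Q) = Σ p·log₂(p/q).
  0.12·log₂(0.12/0.27) = -0.14039
  0.02·log₂(0.02/0.04) = -0.02000
  0.04·log₂(0.04/0.43) = -0.13705
  0.40·log₂(0.40/0.01) = 2.12877
  0.42·log₂(0.42/0.25) = 0.31435
D(P‖Q) = 2.1457 bits.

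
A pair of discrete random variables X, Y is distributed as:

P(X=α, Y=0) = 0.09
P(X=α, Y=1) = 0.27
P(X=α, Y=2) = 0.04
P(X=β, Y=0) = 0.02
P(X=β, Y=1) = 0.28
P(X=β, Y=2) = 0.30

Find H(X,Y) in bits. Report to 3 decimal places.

2.157 bits

H(X,Y) = −Σ p(x,y)·log₂ p(x,y) over all 6 cells.
  cell (α,0): −0.09·log₂0.09 = 0.3127
  cell (α,1): −0.27·log₂0.27 = 0.5100
  cell (α,2): −0.04·log₂0.04 = 0.1858
  cell (β,0): −0.02·log₂0.02 = 0.1129
  cell (β,1): −0.28·log₂0.28 = 0.5142
  cell (β,2): −0.30·log₂0.30 = 0.5211
Sum = 2.157 bits.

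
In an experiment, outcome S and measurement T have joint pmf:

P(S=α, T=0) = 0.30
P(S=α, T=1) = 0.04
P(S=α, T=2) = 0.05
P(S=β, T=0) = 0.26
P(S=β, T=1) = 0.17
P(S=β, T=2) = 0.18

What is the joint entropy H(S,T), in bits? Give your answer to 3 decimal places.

H(S,T) = −Σ p(x,y)·log₂ p(x,y) over all 6 cells.
  cell (α,0): −0.30·log₂0.30 = 0.5211
  cell (α,1): −0.04·log₂0.04 = 0.1858
  cell (α,2): −0.05·log₂0.05 = 0.2161
  cell (β,0): −0.26·log₂0.26 = 0.5053
  cell (β,1): −0.17·log₂0.17 = 0.4346
  cell (β,2): −0.18·log₂0.18 = 0.4453
Sum = 2.308 bits.

2.308 bits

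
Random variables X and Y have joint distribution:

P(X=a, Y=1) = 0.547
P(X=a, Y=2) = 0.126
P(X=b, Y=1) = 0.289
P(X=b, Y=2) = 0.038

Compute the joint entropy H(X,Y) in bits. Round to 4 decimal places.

1.5495 bits

H(X,Y) = −Σ p(x,y)·log₂ p(x,y) over all 4 cells.
  cell (a,1): −0.547·log₂0.547 = 0.47610
  cell (a,2): −0.126·log₂0.126 = 0.37655
  cell (b,1): −0.289·log₂0.289 = 0.51756
  cell (b,2): −0.038·log₂0.038 = 0.17928
Sum = 1.5495 bits.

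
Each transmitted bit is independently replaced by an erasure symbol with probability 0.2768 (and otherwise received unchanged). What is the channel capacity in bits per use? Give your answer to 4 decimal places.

0.7232 bits

Binary erasure channel: capacity C = 1 − ε.
C = 1 − 0.2768 = 0.7232 bits per channel use.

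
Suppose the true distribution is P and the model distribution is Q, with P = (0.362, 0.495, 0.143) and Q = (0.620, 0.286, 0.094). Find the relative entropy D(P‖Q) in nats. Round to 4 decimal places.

0.1368 nats

D(P‖Q) = Σ p·ln(p/q).
  0.362·ln(0.362/0.620) = -0.19478
  0.495·ln(0.495/0.286) = 0.27154
  0.143·ln(0.143/0.094) = 0.06000
D(P‖Q) = 0.1368 nats.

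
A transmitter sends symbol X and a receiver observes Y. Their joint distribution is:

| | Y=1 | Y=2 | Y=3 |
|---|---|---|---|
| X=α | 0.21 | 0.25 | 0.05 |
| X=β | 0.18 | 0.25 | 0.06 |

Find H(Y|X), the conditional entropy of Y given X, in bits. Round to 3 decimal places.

1.378 bits

Marginals: p(X) = (0.5100, 0.4900), p(Y) = (0.3900, 0.5000, 0.1100).
H(Y|X) = Σ p(X) · H(Y|X=·).
  X=α: p=0.5100, H(Y|X=α) = 1.3598
  X=β: p=0.4900, H(Y|X=β) = 1.3971
Weighted sum = 1.378 bits.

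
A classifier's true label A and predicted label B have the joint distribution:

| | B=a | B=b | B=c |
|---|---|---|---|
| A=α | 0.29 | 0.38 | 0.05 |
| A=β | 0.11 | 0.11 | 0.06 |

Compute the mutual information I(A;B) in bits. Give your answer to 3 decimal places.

0.030 bits

Marginals: p(A) = (0.7200, 0.2800), p(B) = (0.4000, 0.4900, 0.1100).
I(A;B) = H(A) + H(B) − H(A,B).
H(A) = 0.8555, H(B) = 1.3833, H(A,B) = 2.2086.
I(A;B) = 0.8555 + 1.3833 − 2.2086 = 0.030 bits.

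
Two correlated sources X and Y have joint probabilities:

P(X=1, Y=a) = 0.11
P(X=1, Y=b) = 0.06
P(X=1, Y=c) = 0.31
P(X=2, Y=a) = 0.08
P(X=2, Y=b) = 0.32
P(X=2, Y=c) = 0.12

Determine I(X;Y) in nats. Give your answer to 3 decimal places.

Marginals: p(X) = (0.4800, 0.5200), p(Y) = (0.1900, 0.3800, 0.4300).
I(X;Y) = H(X) + H(Y) − H(X,Y).
H(X) = 0.6923, H(Y) = 1.0461, H(X,Y) = 1.5958.
I(X;Y) = 0.6923 + 1.0461 − 1.5958 = 0.143 nats.

0.143 nats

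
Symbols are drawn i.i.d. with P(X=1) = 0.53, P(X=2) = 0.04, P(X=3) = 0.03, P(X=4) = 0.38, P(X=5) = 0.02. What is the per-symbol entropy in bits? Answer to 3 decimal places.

H(X) = −Σ p·log₂ p.
  −(0.53)·log₂(0.53) = 0.4854
  −(0.04)·log₂(0.04) = 0.1858
  −(0.03)·log₂(0.03) = 0.1518
  −(0.38)·log₂(0.38) = 0.5305
  −(0.02)·log₂(0.02) = 0.1129
Sum: 0.4854 + 0.1858 + 0.1518 + 0.5305 + 0.1129 = 1.466 bits.

1.466 bits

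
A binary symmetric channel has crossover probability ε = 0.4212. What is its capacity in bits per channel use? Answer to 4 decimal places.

Binary symmetric channel: C = 1 − h₂(ε) where h₂ is the binary entropy function.
h₂(0.4212) = −0.4212·log₂0.4212 − 0.5788·log₂0.5788 = 0.9820.
C = 1 − 0.9820 = 0.0180 bits per channel use.

0.0180 bits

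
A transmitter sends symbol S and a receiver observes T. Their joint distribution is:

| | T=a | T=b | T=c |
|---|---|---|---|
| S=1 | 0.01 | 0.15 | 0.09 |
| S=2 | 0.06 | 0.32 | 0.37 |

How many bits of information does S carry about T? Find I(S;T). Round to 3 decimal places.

Marginals: p(S) = (0.2500, 0.7500), p(T) = (0.0700, 0.4700, 0.4600).
I(S;T) = H(S) + H(T) − H(S,T).
H(S) = 0.8113, H(T) = 1.2958, H(S,T) = 2.0899.
I(S;T) = 0.8113 + 1.2958 − 2.0899 = 0.017 bits.

0.017 bits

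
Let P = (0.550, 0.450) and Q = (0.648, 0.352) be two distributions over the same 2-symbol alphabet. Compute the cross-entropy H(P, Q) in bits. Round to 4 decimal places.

1.0221 bits

H(P,Q) = −Σ p·log₂ q.
  −0.550·log₂(0.648) = 0.34426
  −0.450·log₂(0.352) = 0.67786
H(P,Q) = 1.0221 bits.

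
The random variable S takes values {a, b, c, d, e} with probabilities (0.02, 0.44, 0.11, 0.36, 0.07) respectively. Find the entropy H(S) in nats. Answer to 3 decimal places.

H(S) = −Σ p·ln p.
  −(0.02)·ln(0.02) = 0.0782
  −(0.44)·ln(0.44) = 0.3612
  −(0.11)·ln(0.11) = 0.2428
  −(0.36)·ln(0.36) = 0.3678
  −(0.07)·ln(0.07) = 0.1861
Sum: 0.0782 + 0.3612 + 0.2428 + 0.3678 + 0.1861 = 1.236 nats.

1.236 nats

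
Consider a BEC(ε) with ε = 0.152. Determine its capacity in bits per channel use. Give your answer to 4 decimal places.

Binary erasure channel: capacity C = 1 − ε.
C = 1 − 0.152 = 0.8480 bits per channel use.

0.8480 bits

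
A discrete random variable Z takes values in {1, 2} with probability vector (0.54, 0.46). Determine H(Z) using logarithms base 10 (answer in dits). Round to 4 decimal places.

0.2996 dits

H(Z) = −Σ p·log₁₀ p.
  −(0.54)·log₁₀(0.54) = 0.14451
  −(0.46)·log₁₀(0.46) = 0.15513
Sum: 0.14451 + 0.15513 = 0.2996 dits.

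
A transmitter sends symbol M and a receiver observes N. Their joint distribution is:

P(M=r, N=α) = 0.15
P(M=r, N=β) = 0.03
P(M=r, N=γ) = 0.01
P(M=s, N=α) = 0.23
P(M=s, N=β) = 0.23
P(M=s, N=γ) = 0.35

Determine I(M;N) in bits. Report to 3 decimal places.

Marginals: p(M) = (0.1900, 0.8100), p(N) = (0.3800, 0.2600, 0.3600).
I(M;N) = H(M) + H(N) − H(M,N).
H(M) = 0.7015, H(N) = 1.5664, H(M,N) = 2.1342.
I(M;N) = 0.7015 + 1.5664 − 2.1342 = 0.134 bits.

0.134 bits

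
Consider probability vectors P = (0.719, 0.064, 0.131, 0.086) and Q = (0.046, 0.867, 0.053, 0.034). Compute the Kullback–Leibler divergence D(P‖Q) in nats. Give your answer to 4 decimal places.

D(P‖Q) = Σ p·ln(p/q).
  0.719·ln(0.719/0.046) = 1.97669
  0.064·ln(0.064/0.867) = -0.16679
  0.131·ln(0.131/0.053) = 0.11854
  0.086·ln(0.086/0.034) = 0.07981
D(P‖Q) = 2.0082 nats.

2.0082 nats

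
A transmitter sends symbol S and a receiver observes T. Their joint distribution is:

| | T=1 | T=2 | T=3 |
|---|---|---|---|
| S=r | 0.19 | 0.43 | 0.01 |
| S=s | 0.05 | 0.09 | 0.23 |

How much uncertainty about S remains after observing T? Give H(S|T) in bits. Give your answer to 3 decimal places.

Marginals: p(S) = (0.6300, 0.3700), p(T) = (0.2400, 0.5200, 0.2400).
H(S|T) = Σ p(T) · H(S|T=·).
  T=1: p=0.2400, H(S|T=1) = 0.7383
  T=2: p=0.5200, H(S|T=2) = 0.6647
  T=3: p=0.2400, H(S|T=3) = 0.2499
Weighted sum = 0.583 bits.

0.583 bits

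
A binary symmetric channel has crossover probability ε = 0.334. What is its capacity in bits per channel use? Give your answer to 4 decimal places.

Binary symmetric channel: C = 1 − h₂(ε) where h₂ is the binary entropy function.
h₂(0.334) = −0.334·log₂0.334 − 0.666·log₂0.666 = 0.9190.
C = 1 − 0.9190 = 0.0810 bits per channel use.

0.0810 bits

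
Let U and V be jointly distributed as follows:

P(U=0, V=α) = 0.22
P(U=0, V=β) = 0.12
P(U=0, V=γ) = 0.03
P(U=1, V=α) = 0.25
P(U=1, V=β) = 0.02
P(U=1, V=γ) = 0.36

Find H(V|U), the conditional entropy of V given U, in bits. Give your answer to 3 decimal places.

1.192 bits

Chain rule: H(V|U) = H(U,V) − H(U).
Marginals: p(U) = (0.3700, 0.6300), p(V) = (0.4700, 0.1400, 0.3900).
H(U,V) = 2.1429 bits; H(U) = 0.9507 bits.
H(V|U) = 2.1429 − 0.9507 = 1.192 bits.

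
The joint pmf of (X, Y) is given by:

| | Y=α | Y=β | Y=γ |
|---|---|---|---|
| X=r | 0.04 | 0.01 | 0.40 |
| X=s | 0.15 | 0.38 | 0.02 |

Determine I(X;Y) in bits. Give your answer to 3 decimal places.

Marginals: p(X) = (0.4500, 0.5500), p(Y) = (0.1900, 0.3900, 0.4200).
I(X;Y) = Σ p(x,y)·log₂[p(x,y)/(p(x)p(y))].
  (r,α): 0.04·log₂(0.4678) = -0.0438
  (r,β): 0.01·log₂(0.0570) = -0.0413
  (r,γ): 0.40·log₂(2.1164) = 0.4326
  (s,α): 0.15·log₂(1.4354) = 0.0782
  (s,β): 0.38·log₂(1.7716) = 0.3135
  (s,γ): 0.02·log₂(0.0866) = -0.0706
Sum = 0.669 bits.

0.669 bits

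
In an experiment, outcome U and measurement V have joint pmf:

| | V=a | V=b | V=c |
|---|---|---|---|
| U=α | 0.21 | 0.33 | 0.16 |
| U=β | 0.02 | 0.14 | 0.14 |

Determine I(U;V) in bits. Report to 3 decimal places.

0.071 bits

Marginals: p(U) = (0.7000, 0.3000), p(V) = (0.2300, 0.4700, 0.3000).
I(U;V) = H(U) + H(V) − H(U,V).
H(U) = 0.8813, H(V) = 1.5207, H(U,V) = 2.3308.
I(U;V) = 0.8813 + 1.5207 − 2.3308 = 0.071 bits.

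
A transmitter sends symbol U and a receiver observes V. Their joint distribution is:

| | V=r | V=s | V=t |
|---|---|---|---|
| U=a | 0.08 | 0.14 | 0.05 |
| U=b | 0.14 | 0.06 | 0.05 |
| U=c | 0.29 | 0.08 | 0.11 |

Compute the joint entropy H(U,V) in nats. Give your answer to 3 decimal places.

2.025 nats

H(U,V) = −Σ p(x,y)·ln p(x,y) over all 9 cells.
  cell (a,r): −0.08·ln0.08 = 0.2021
  cell (a,s): −0.14·ln0.14 = 0.2753
  cell (a,t): −0.05·ln0.05 = 0.1498
  cell (b,r): −0.14·ln0.14 = 0.2753
  cell (b,s): −0.06·ln0.06 = 0.1688
  cell (b,t): −0.05·ln0.05 = 0.1498
  cell (c,r): −0.29·ln0.29 = 0.3590
  cell (c,s): −0.08·ln0.08 = 0.2021
  cell (c,t): −0.11·ln0.11 = 0.2428
Sum = 2.025 nats.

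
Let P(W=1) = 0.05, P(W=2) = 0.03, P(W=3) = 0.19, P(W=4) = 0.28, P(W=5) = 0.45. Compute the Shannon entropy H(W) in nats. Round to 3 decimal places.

1.286 nats

H(W) = −Σ p·ln p.
  −(0.05)·ln(0.05) = 0.1498
  −(0.03)·ln(0.03) = 0.1052
  −(0.19)·ln(0.19) = 0.3155
  −(0.28)·ln(0.28) = 0.3564
  −(0.45)·ln(0.45) = 0.3593
Sum: 0.1498 + 0.1052 + 0.3155 + 0.3564 + 0.3593 = 1.286 nats.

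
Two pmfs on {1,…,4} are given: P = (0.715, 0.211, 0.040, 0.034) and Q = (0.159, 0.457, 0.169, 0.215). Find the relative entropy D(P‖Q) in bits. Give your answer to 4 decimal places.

1.1419 bits

D(P‖Q) = Σ p·log₂(p/q).
  0.715·log₂(0.715/0.159) = 1.55078
  0.211·log₂(0.211/0.457) = -0.23525
  0.040·log₂(0.040/0.169) = -0.08316
  0.034·log₂(0.034/0.215) = -0.09046
D(P‖Q) = 1.1419 bits.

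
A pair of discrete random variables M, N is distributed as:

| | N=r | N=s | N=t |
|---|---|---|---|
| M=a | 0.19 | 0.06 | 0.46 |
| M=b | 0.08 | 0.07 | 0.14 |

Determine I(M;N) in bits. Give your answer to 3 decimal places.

Marginals: p(M) = (0.7100, 0.2900), p(N) = (0.2700, 0.1300, 0.6000).
I(M;N) = Σ p(x,y)·log₂[p(x,y)/(p(x)p(y))].
  (a,r): 0.19·log₂(0.9911) = -0.0024
  (a,s): 0.06·log₂(0.6501) = -0.0373
  (a,t): 0.46·log₂(1.0798) = 0.0510
  (b,r): 0.08·log₂(1.0217) = 0.0025
  (b,s): 0.07·log₂(1.8568) = 0.0625
  (b,t): 0.14·log₂(0.8046) = -0.0439
Sum = 0.032 bits.

0.032 bits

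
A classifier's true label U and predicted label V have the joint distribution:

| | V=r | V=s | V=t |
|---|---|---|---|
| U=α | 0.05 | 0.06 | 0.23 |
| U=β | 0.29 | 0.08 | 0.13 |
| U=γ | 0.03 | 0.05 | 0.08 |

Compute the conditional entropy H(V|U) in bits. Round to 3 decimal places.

Chain rule: H(V|U) = H(U,V) − H(U).
Marginals: p(U) = (0.3400, 0.5000, 0.1600), p(V) = (0.3700, 0.1900, 0.4400).
H(U,V) = 2.7987 bits; H(U) = 1.4522 bits.
H(V|U) = 2.7987 − 1.4522 = 1.347 bits.

1.347 bits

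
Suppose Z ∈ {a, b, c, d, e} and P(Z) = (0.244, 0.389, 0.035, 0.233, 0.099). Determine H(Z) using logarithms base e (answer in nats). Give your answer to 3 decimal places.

H(Z) = −Σ p·ln p.
  −(0.244)·ln(0.244) = 0.3442
  −(0.389)·ln(0.389) = 0.3673
  −(0.035)·ln(0.035) = 0.1173
  −(0.233)·ln(0.233) = 0.3394
  −(0.099)·ln(0.099) = 0.2290
Sum: 0.3442 + 0.3673 + 0.1173 + 0.3394 + 0.2290 = 1.397 nats.

1.397 nats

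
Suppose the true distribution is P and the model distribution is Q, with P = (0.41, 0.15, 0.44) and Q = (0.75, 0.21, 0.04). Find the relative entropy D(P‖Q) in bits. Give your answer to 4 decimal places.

1.0921 bits

D(P‖Q) = Σ p·log₂(p/q).
  0.41·log₂(0.41/0.75) = -0.35722
  0.15·log₂(0.15/0.21) = -0.07281
  0.44·log₂(0.44/0.04) = 1.52215
D(P‖Q) = 1.0921 bits.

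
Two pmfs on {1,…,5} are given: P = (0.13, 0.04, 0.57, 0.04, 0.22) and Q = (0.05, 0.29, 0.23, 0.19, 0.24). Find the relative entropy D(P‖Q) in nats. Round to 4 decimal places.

D(P‖Q) = Σ p·ln(p/q).
  0.13·ln(0.13/0.05) = 0.12422
  0.04·ln(0.04/0.29) = -0.07924
  0.57·ln(0.57/0.23) = 0.51731
  0.04·ln(0.04/0.19) = -0.06233
  0.22·ln(0.22/0.24) = -0.01914
D(P‖Q) = 0.4808 nats.

0.4808 nats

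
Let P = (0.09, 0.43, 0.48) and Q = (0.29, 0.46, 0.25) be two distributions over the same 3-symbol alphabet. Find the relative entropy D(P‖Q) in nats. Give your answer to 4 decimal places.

D(P‖Q) = Σ p·ln(p/q).
  0.09·ln(0.09/0.29) = -0.10531
  0.43·ln(0.43/0.46) = -0.02900
  0.48·ln(0.48/0.25) = 0.31312
D(P‖Q) = 0.1788 nats.

0.1788 nats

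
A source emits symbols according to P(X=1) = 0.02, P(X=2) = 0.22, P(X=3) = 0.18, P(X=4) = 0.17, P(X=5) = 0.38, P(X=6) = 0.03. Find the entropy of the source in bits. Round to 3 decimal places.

H(X) = −Σ p·log₂ p.
  −(0.02)·log₂(0.02) = 0.1129
  −(0.22)·log₂(0.22) = 0.4806
  −(0.18)·log₂(0.18) = 0.4453
  −(0.17)·log₂(0.17) = 0.4346
  −(0.38)·log₂(0.38) = 0.5305
  −(0.03)·log₂(0.03) = 0.1518
Sum: 0.1129 + 0.4806 + 0.4453 + 0.4346 + 0.5305 + 0.1518 = 2.156 bits.

2.156 bits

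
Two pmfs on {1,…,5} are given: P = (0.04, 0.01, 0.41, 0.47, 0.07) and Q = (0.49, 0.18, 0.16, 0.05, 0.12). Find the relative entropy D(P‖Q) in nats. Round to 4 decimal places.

1.2721 nats

D(P‖Q) = Σ p·ln(p/q).
  0.04·ln(0.04/0.49) = -0.10022
  0.01·ln(0.01/0.18) = -0.02890
  0.41·ln(0.41/0.16) = 0.38580
  0.47·ln(0.47/0.05) = 1.05313
  0.07·ln(0.07/0.12) = -0.03773
D(P‖Q) = 1.2721 nats.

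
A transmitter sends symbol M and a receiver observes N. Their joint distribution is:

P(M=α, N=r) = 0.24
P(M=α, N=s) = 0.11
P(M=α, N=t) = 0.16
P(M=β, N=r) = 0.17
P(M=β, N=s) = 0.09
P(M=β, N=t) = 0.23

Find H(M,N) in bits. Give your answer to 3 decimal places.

H(M,N) = −Σ p(x,y)·log₂ p(x,y) over all 6 cells.
  cell (α,r): −0.24·log₂0.24 = 0.4941
  cell (α,s): −0.11·log₂0.11 = 0.3503
  cell (α,t): −0.16·log₂0.16 = 0.4230
  cell (β,r): −0.17·log₂0.17 = 0.4346
  cell (β,s): −0.09·log₂0.09 = 0.3127
  cell (β,t): −0.23·log₂0.23 = 0.4877
Sum = 2.502 bits.

2.502 bits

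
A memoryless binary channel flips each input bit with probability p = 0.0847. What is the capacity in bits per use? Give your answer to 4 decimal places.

Binary symmetric channel: C = 1 − h₂(ε) where h₂ is the binary entropy function.
h₂(0.0847) = −0.0847·log₂0.0847 − 0.9153·log₂0.9153 = 0.4185.
C = 1 − 0.4185 = 0.5815 bits per channel use.

0.5815 bits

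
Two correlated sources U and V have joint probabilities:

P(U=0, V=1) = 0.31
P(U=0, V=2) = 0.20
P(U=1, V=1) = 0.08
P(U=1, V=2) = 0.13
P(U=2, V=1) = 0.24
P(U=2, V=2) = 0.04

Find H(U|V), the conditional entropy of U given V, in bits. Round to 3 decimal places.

1.392 bits

Marginals: p(U) = (0.5100, 0.2100, 0.2800), p(V) = (0.6300, 0.3700).
H(U|V) = Σ p(V) · H(U|V=·).
  V=1: p=0.6300, H(U|V=1) = 1.4119
  V=2: p=0.3700, H(U|V=2) = 1.3569
Weighted sum = 1.392 bits.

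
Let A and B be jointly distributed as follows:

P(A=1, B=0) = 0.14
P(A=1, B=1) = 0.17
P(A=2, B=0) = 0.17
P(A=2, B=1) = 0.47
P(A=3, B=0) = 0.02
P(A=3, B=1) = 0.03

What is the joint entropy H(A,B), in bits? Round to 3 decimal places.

2.043 bits

H(A,B) = −Σ p(x,y)·log₂ p(x,y) over all 6 cells.
  cell (1,0): −0.14·log₂0.14 = 0.3971
  cell (1,1): −0.17·log₂0.17 = 0.4346
  cell (2,0): −0.17·log₂0.17 = 0.4346
  cell (2,1): −0.47·log₂0.47 = 0.5120
  cell (3,0): −0.02·log₂0.02 = 0.1129
  cell (3,1): −0.03·log₂0.03 = 0.1518
Sum = 2.043 bits.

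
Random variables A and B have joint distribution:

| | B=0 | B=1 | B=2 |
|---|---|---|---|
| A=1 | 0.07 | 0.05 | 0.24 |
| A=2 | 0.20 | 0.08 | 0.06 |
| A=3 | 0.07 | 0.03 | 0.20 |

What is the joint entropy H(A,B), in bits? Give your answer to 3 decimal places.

2.863 bits

H(A,B) = −Σ p(x,y)·log₂ p(x,y) over all 9 cells.
  cell (1,0): −0.07·log₂0.07 = 0.2686
  cell (1,1): −0.05·log₂0.05 = 0.2161
  cell (1,2): −0.24·log₂0.24 = 0.4941
  cell (2,0): −0.20·log₂0.20 = 0.4644
  cell (2,1): −0.08·log₂0.08 = 0.2915
  cell (2,2): −0.06·log₂0.06 = 0.2435
  cell (3,0): −0.07·log₂0.07 = 0.2686
  cell (3,1): −0.03·log₂0.03 = 0.1518
  cell (3,2): −0.20·log₂0.20 = 0.4644
Sum = 2.863 bits.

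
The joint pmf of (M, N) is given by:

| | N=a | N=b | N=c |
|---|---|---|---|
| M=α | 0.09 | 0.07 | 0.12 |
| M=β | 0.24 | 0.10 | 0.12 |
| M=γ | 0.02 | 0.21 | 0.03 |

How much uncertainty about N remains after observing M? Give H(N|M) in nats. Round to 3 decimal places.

0.932 nats

Marginals: p(M) = (0.2800, 0.4600, 0.2600), p(N) = (0.3500, 0.3800, 0.2700).
H(N|M) = Σ p(M) · H(N|M=·).
  M=α: p=0.2800, H(N|M=α) = 1.0745
  M=β: p=0.4600, H(N|M=β) = 1.0217
  M=γ: p=0.2600, H(N|M=γ) = 0.6190
Weighted sum = 0.932 nats.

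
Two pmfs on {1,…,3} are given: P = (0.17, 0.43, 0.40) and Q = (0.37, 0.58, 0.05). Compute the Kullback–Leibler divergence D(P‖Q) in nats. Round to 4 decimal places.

0.5709 nats

D(P‖Q) = Σ p·ln(p/q).
  0.17·ln(0.17/0.37) = -0.13221
  0.43·ln(0.43/0.58) = -0.12867
  0.40·ln(0.40/0.05) = 0.83178
D(P‖Q) = 0.5709 nats.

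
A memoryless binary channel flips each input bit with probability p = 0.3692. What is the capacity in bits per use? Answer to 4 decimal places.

Binary symmetric channel: C = 1 − h₂(ε) where h₂ is the binary entropy function.
h₂(0.3692) = −0.3692·log₂0.3692 − 0.6308·log₂0.6308 = 0.9501.
C = 1 − 0.9501 = 0.0499 bits per channel use.

0.0499 bits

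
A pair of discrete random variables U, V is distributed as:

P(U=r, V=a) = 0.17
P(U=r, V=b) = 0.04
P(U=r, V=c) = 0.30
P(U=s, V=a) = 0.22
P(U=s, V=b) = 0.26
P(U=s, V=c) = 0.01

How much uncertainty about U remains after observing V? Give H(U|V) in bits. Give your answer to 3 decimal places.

Chain rule: H(U|V) = H(U,V) − H(V).
Marginals: p(U) = (0.5100, 0.4900), p(V) = (0.3900, 0.3000, 0.3100).
H(U,V) = 2.1937 bits; H(V) = 1.5747 bits.
H(U|V) = 2.1937 − 1.5747 = 0.619 bits.

0.619 bits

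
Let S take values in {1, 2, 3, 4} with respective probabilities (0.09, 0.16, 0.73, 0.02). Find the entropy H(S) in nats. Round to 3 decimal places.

0.818 nats

H(S) = −Σ p·ln p.
  −(0.09)·ln(0.09) = 0.2167
  −(0.16)·ln(0.16) = 0.2932
  −(0.73)·ln(0.73) = 0.2297
  −(0.02)·ln(0.02) = 0.0782
Sum: 0.2167 + 0.2932 + 0.2297 + 0.0782 = 0.818 nats.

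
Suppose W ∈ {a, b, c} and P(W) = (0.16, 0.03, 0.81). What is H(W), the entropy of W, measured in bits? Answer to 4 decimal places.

H(W) = −Σ p·log₂ p.
  −(0.16)·log₂(0.16) = 0.42302
  −(0.03)·log₂(0.03) = 0.15177
  −(0.81)·log₂(0.81) = 0.24625
Sum: 0.42302 + 0.15177 + 0.24625 = 0.8210 bits.

0.8210 bits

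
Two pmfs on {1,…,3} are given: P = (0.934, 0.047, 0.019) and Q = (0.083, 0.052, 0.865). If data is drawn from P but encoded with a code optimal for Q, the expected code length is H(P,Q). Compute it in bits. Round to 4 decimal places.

3.5582 bits

H(P,Q) = −Σ p·log₂ q.
  −0.934·log₂(0.083) = 3.35376
  −0.047·log₂(0.052) = 0.20047
  −0.019·log₂(0.865) = 0.00398
H(P,Q) = 3.5582 bits.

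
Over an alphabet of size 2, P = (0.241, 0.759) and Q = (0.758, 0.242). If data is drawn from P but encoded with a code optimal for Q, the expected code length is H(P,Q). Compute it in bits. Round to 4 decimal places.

1.6499 bits

H(P,Q) = −Σ p·log₂ q.
  −0.241·log₂(0.758) = 0.09633
  −0.759·log₂(0.242) = 1.55361
H(P,Q) = 1.6499 bits.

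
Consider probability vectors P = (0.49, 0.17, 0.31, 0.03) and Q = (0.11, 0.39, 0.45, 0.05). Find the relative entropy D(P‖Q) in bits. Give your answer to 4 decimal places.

0.6637 bits

D(P‖Q) = Σ p·log₂(p/q).
  0.49·log₂(0.49/0.11) = 1.05609
  0.17·log₂(0.17/0.39) = -0.20365
  0.31·log₂(0.31/0.45) = -0.16667
  0.03·log₂(0.03/0.05) = -0.02211
D(P‖Q) = 0.6637 bits.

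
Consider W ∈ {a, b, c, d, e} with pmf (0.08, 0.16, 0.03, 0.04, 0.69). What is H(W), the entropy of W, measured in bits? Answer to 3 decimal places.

1.421 bits

H(W) = −Σ p·log₂ p.
  −(0.08)·log₂(0.08) = 0.2915
  −(0.16)·log₂(0.16) = 0.4230
  −(0.03)·log₂(0.03) = 0.1518
  −(0.04)·log₂(0.04) = 0.1858
  −(0.69)·log₂(0.69) = 0.3694
Sum: 0.2915 + 0.4230 + 0.1518 + 0.1858 + 0.3694 = 1.421 bits.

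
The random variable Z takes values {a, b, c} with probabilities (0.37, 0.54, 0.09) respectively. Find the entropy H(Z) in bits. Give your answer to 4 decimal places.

1.3234 bits

H(Z) = −Σ p·log₂ p.
  −(0.37)·log₂(0.37) = 0.53073
  −(0.54)·log₂(0.54) = 0.48004
  −(0.09)·log₂(0.09) = 0.31265
Sum: 0.53073 + 0.48004 + 0.31265 = 1.3234 bits.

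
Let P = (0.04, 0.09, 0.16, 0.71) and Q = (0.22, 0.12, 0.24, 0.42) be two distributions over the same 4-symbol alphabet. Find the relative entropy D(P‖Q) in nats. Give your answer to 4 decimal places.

0.2138 nats

D(P‖Q) = Σ p·ln(p/q).
  0.04·ln(0.04/0.22) = -0.06819
  0.09·ln(0.09/0.12) = -0.02589
  0.16·ln(0.16/0.24) = -0.06487
  0.71·ln(0.71/0.42) = 0.37276
D(P‖Q) = 0.2138 nats.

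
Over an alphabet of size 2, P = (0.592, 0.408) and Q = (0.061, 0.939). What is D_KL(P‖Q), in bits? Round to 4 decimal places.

1.4504 bits

D(P‖Q) = Σ p·log₂(p/q).
  0.592·log₂(0.592/0.061) = 1.94100
  0.408·log₂(0.408/0.939) = -0.49064
D(P‖Q) = 1.4504 bits.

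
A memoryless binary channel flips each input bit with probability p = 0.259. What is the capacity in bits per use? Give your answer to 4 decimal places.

0.1748 bits

Binary symmetric channel: C = 1 − h₂(ε) where h₂ is the binary entropy function.
h₂(0.259) = −0.259·log₂0.259 − 0.741·log₂0.741 = 0.8252.
C = 1 − 0.8252 = 0.1748 bits per channel use.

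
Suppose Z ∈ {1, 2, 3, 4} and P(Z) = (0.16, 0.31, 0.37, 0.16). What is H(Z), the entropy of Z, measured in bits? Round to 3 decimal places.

H(Z) = −Σ p·log₂ p.
  −(0.16)·log₂(0.16) = 0.4230
  −(0.31)·log₂(0.31) = 0.5238
  −(0.37)·log₂(0.37) = 0.5307
  −(0.16)·log₂(0.16) = 0.4230
Sum: 0.4230 + 0.5238 + 0.5307 + 0.4230 = 1.901 bits.

1.901 bits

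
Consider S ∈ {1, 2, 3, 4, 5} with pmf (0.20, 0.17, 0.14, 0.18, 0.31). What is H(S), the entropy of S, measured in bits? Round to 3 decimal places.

H(S) = −Σ p·log₂ p.
  −(0.20)·log₂(0.20) = 0.4644
  −(0.17)·log₂(0.17) = 0.4346
  −(0.14)·log₂(0.14) = 0.3971
  −(0.18)·log₂(0.18) = 0.4453
  −(0.31)·log₂(0.31) = 0.5238
Sum: 0.4644 + 0.4346 + 0.3971 + 0.4453 + 0.5238 = 2.265 bits.

2.265 bits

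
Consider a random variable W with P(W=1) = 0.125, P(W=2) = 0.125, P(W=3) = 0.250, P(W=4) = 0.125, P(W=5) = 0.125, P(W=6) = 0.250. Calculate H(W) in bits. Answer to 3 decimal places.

2.500 bits

H(W) = −Σ p·log₂ p.
  −(0.125)·log₂(0.125) = 0.3750
  −(0.125)·log₂(0.125) = 0.3750
  −(0.250)·log₂(0.250) = 0.5000
  −(0.125)·log₂(0.125) = 0.3750
  −(0.125)·log₂(0.125) = 0.3750
  −(0.250)·log₂(0.250) = 0.5000
Sum: 0.3750 + 0.3750 + 0.5000 + 0.3750 + 0.3750 + 0.5000 = 2.500 bits.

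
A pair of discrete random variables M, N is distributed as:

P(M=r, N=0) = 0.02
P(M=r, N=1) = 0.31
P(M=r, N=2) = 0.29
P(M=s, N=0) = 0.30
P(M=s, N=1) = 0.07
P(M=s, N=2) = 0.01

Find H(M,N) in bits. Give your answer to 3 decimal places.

H(M,N) = −Σ p(x,y)·log₂ p(x,y) over all 6 cells.
  cell (r,0): −0.02·log₂0.02 = 0.1129
  cell (r,1): −0.31·log₂0.31 = 0.5238
  cell (r,2): −0.29·log₂0.29 = 0.5179
  cell (s,0): −0.30·log₂0.30 = 0.5211
  cell (s,1): −0.07·log₂0.07 = 0.2686
  cell (s,2): −0.01·log₂0.01 = 0.0664
Sum = 2.011 bits.

2.011 bits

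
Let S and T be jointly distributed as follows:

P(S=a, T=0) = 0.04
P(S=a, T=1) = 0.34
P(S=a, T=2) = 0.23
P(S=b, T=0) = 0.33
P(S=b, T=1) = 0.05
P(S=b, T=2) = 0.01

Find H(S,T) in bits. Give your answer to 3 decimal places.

2.013 bits

H(S,T) = −Σ p(x,y)·log₂ p(x,y) over all 6 cells.
  cell (a,0): −0.04·log₂0.04 = 0.1858
  cell (a,1): −0.34·log₂0.34 = 0.5292
  cell (a,2): −0.23·log₂0.23 = 0.4877
  cell (b,0): −0.33·log₂0.33 = 0.5278
  cell (b,1): −0.05·log₂0.05 = 0.2161
  cell (b,2): −0.01·log₂0.01 = 0.0664
Sum = 2.013 bits.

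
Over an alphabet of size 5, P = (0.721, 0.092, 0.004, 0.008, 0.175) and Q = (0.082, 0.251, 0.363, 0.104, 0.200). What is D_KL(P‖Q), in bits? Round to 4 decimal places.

D(P‖Q) = Σ p·log₂(p/q).
  0.721·log₂(0.721/0.082) = 2.26127
  0.092·log₂(0.092/0.251) = -0.13321
  0.004·log₂(0.004/0.363) = -0.02602
  0.008·log₂(0.008/0.104) = -0.02960
  0.175·log₂(0.175/0.200) = -0.03371
D(P‖Q) = 2.0387 bits.

2.0387 bits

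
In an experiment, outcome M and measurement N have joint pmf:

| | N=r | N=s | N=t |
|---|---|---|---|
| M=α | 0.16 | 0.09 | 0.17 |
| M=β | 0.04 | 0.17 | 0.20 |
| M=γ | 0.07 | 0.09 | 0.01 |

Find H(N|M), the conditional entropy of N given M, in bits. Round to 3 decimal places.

1.415 bits

Marginals: p(M) = (0.4200, 0.4100, 0.1700), p(N) = (0.2700, 0.3500, 0.3800).
H(N|M) = Σ p(M) · H(N|M=·).
  M=α: p=0.4200, H(N|M=α) = 1.5348
  M=β: p=0.4100, H(N|M=β) = 1.3594
  M=γ: p=0.1700, H(N|M=γ) = 1.2533
Weighted sum = 1.415 bits.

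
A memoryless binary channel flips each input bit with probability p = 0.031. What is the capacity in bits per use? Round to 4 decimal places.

0.8006 bits

Binary symmetric channel: C = 1 − h₂(ε) where h₂ is the binary entropy function.
h₂(0.031) = −0.031·log₂0.031 − 0.969·log₂0.969 = 0.1994.
C = 1 − 0.1994 = 0.8006 bits per channel use.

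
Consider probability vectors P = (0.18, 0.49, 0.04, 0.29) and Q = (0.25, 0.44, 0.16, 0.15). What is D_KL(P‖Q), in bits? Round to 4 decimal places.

D(P‖Q) = Σ p·log₂(p/q).
  0.18·log₂(0.18/0.25) = -0.08531
  0.49·log₂(0.49/0.44) = 0.07609
  0.04·log₂(0.04/0.16) = -0.08000
  0.29·log₂(0.29/0.15) = 0.27582
D(P‖Q) = 0.1866 bits.

0.1866 bits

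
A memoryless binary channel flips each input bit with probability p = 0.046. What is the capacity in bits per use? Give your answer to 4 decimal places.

0.7308 bits

Binary symmetric channel: C = 1 − h₂(ε) where h₂ is the binary entropy function.
h₂(0.046) = −0.046·log₂0.046 − 0.954·log₂0.954 = 0.2692.
C = 1 − 0.2692 = 0.7308 bits per channel use.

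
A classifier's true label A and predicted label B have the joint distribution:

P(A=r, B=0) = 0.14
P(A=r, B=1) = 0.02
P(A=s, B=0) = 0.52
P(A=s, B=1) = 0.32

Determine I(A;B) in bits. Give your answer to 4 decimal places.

Marginals: p(A) = (0.1600, 0.8400), p(B) = (0.6600, 0.3400).
I(A;B) = H(A) + H(B) − H(A,B).
H(A) = 0.6343, H(B) = 0.9248, H(A,B) = 1.5266.
I(A;B) = 0.6343 + 0.9248 − 1.5266 = 0.0325 bits.

0.0325 bits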